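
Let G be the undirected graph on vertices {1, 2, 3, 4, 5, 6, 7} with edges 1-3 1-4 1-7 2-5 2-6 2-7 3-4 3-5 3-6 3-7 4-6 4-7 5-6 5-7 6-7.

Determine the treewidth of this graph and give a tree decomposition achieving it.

Every bag has size at most 4, so the width is 4 − 1 = 3 and tw(G) ≤ 3. For the lower bound, the 4 vertices {2, 5, 6, 7} are pairwise adjacent, and any tree decomposition puts a clique entirely inside one bag — forcing width ≥ 3. Combining the bounds, tw(G) = 3.

Treewidth 3.
Bags: B1 = {2, 5, 6, 7}  B2 = {3, 5, 6, 7}  B3 = {3, 4, 6, 7}  B4 = {1, 3, 4, 7}
Tree: B1–B2, B2–B3, B3–B4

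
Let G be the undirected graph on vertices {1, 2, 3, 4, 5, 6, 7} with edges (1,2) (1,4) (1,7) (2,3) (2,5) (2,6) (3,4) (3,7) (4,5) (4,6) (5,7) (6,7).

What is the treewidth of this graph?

A width-3 tree decomposition is:
Bags: B1 = {2, 3, 4, 7}  B2 = {2, 4, 5, 7}  B3 = {2, 4, 6, 7}  B4 = {1, 2, 4, 7}
Tree: B1–B2, B2–B3, B3–B4
Every bag has size at most 4, so the width is 4 − 1 = 3 and tw(G) ≤ 3. For the lower bound: the 4 vertex sets {3,4}, {2,5}, {7}, {6} are disjoint, each induces a connected subgraph, and every pair is joined by at least one edge of G. Contracting each set to a single vertex therefore yields K_{4} as a minor, and since treewidth is minor-monotone, tw(G) ≥ tw(K_{4}) = 3. Hence tw(G) = 3 exactly.

3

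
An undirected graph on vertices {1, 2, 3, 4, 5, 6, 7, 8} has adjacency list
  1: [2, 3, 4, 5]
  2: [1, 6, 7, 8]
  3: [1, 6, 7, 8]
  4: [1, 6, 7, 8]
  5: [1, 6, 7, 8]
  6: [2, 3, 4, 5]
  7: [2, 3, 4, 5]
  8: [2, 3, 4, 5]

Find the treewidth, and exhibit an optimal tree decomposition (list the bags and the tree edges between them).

Treewidth 4.
One such decomposition:
Bags: B1 = {1, 2, 6, 7, 8}  B2 = {1, 4, 6, 7, 8}  B3 = {1, 5, 6, 7, 8}  B4 = {1, 3, 6, 7, 8}
Tree: B1–B2, B2–B3, B3–B4

Each bag holds 5 vertices, so the decomposition has width 4, which upper-bounds the treewidth. For the lower bound: the 5 vertex sets {2,6}, {4,8}, {5,7}, {1}, {3} are disjoint, each induces a connected subgraph, and every pair is joined by at least one edge of G. Contracting each set to a single vertex therefore yields K_{5} as a minor, and since treewidth is minor-monotone, tw(G) ≥ tw(K_{5}) = 4. Hence tw(G) = 4 exactly.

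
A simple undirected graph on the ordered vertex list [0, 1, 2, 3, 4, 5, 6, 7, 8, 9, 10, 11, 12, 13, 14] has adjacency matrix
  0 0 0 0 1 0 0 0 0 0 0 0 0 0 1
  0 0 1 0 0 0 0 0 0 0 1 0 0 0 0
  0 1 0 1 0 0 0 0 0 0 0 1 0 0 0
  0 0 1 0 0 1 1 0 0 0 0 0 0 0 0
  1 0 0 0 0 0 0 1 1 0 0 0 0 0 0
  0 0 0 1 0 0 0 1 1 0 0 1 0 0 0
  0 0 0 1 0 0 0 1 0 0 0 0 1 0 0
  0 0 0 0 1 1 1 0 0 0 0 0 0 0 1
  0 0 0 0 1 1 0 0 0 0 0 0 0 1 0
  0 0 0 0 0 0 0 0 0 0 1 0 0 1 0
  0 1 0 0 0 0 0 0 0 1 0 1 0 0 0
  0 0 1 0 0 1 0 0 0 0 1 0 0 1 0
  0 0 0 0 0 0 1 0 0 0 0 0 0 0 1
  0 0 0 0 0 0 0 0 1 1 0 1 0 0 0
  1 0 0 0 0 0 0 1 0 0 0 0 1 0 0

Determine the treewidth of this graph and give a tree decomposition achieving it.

Treewidth 3.
One optimal decomposition is:
Bags: B1 = {1, 9, 10, 13}  B2 = {1, 10, 11, 13}  B3 = {1, 2, 11, 13}  B4 = {2, 8, 11, 13}  B5 = {2, 5, 8, 11}  B6 = {2, 3, 5, 8}  B7 = {3, 4, 5, 8}  B8 = {3, 4, 5, 7}  B9 = {3, 4, 6, 7}  B10 = {0, 4, 6, 7}  B11 = {0, 6, 7, 14}  B12 = {0, 6, 12, 14}
Tree: B1–B2, B2–B3, B3–B4, B4–B5, B5–B6, B6–B7, B7–B8, B8–B9, B9–B10, B10–B11, B11–B12

Every bag has size at most 4, so the width is 4 − 1 = 3 and tw(G) ≤ 3. For the lower bound: the 4 vertex sets {1,9,10}, {13}, {11}, {2,3,5,8} are disjoint, each induces a connected subgraph, and every pair is joined by at least one edge of G. Contracting each set to a single vertex therefore yields K_{4} as a minor, and since treewidth is minor-monotone, tw(G) ≥ tw(K_{4}) = 3. Combining the bounds, tw(G) = 3.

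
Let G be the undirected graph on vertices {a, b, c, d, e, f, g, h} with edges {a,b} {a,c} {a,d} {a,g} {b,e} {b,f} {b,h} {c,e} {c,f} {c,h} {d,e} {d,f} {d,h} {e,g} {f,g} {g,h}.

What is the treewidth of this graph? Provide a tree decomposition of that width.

Treewidth 4.
Bags: B1 = {a, e, f, g, h}  B2 = {a, c, e, f, h}  B3 = {a, d, e, f, h}  B4 = {a, b, e, f, h}
Tree: B1–B2, B2–B3, B3–B4

Every bag has size at most 5, so the width is 5 − 1 = 4 and tw(G) ≤ 4. For the lower bound: the 5 vertex sets {e,g}, {a,c}, {d,f}, {h}, {b} are disjoint, each induces a connected subgraph, and every pair is joined by at least one edge of G. Contracting each set to a single vertex therefore yields K_{5} as a minor, and since treewidth is minor-monotone, tw(G) ≥ tw(K_{5}) = 4. Combining the bounds, tw(G) = 4.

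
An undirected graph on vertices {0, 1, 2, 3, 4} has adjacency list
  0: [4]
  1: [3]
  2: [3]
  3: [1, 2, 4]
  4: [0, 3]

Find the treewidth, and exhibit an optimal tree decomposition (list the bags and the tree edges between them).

Treewidth 1.
One such decomposition:
Bags: B1 = {1, 3}  B2 = {2, 3}  B3 = {3, 4}  B4 = {0, 4}
Tree: B1–B2, B1–B3, B3–B4

The largest bag has 2 vertices, giving width 1; this decomposition certifies tw(G) ≤ 1. Since G has at least one edge (e.g. 1–3), it is not an edgeless graph, so tw(G) ≥ 1. Combining the bounds, tw(G) = 1.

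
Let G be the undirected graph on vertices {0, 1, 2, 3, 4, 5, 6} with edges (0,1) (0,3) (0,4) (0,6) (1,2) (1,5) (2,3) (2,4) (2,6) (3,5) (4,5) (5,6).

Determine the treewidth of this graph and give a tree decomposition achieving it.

Each bag holds 4 vertices, so the decomposition has width 3, which upper-bounds the treewidth. For the lower bound: the 4 vertex sets {5,6}, {2,4}, {0}, {1} are disjoint, each induces a connected subgraph, and every pair is joined by at least one edge of G. Contracting each set to a single vertex therefore yields K_{4} as a minor, and since treewidth is minor-monotone, tw(G) ≥ tw(K_{4}) = 3. Hence tw(G) = 3 exactly.

Treewidth 3.
Bags: B1 = {0, 2, 5, 6}  B2 = {0, 2, 4, 5}  B3 = {0, 1, 2, 5}  B4 = {0, 2, 3, 5}
Tree: B1–B2, B2–B3, B3–B4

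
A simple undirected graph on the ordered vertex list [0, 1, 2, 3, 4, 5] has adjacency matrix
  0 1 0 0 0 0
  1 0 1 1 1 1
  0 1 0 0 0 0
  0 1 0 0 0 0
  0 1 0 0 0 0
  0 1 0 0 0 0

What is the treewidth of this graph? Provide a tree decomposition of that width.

Every bag has size at most 2, so the width is 2 − 1 = 1 and tw(G) ≤ 1. Since G has at least one edge (e.g. 1–2), it is not an edgeless graph, so tw(G) ≥ 1. Therefore the treewidth is 1.

Treewidth 1.
One such decomposition:
Bags: B1 = {1, 2}  B2 = {1, 5}  B3 = {1, 4}  B4 = {0, 1}  B5 = {1, 3}
Tree: B1–B2, B1–B3, B3–B4, B1–B5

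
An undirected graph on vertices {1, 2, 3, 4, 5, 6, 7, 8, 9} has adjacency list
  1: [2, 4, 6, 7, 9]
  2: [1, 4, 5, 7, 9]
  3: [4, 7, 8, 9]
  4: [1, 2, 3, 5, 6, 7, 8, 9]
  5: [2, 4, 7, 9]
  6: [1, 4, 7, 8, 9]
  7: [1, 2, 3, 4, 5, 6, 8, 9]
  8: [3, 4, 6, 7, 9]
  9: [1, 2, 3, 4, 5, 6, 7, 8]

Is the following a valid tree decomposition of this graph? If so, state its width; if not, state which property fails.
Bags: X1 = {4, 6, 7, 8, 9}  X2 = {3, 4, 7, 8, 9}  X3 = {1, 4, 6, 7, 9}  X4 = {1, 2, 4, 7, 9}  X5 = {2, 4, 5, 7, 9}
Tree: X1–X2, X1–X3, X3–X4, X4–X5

Yes; width 4.

Checking the three conditions: (i) the bags cover all of {1, 2, 3, 4, 5, 6, 7, 8, 9}; (ii) for each edge, some bag contains both endpoints; (iii) the bags containing any fixed vertex form a subtree. All hold, so the decomposition is valid with width 5 − 1 = 4.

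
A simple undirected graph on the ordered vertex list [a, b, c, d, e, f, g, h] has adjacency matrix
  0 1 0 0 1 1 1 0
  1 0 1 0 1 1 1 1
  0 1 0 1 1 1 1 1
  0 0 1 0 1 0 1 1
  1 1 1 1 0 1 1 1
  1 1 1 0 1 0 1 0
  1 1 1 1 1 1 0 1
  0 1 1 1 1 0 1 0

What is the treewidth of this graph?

4

A width-4 tree decomposition is:
Bags: B1 = {b, c, e, g, h}  B2 = {b, c, e, f, g}  B3 = {c, d, e, g, h}  B4 = {a, b, e, f, g}
Tree: B1–B2, B1–B3, B2–B4
The largest bag has 5 vertices, giving width 4; this decomposition certifies tw(G) ≤ 4. On the other hand G contains the 5-clique {c, d, e, g, h}. A clique must lie in a single bag of any decomposition, so no decomposition can have width below 4. Therefore the treewidth is 4.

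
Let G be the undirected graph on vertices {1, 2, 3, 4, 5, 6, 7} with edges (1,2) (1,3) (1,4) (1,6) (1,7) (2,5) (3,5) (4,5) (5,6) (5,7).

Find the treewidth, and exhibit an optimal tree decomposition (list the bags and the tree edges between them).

The largest bag has 3 vertices, giving width 2; this decomposition certifies tw(G) ≤ 2. For the lower bound, G contains the cycle 1–2–5–7–1, so G is not a forest; only forests have treewidth ≤ 1, hence tw(G) ≥ 2. Therefore the treewidth is 2.

Treewidth 2.
One optimal decomposition is:
Bags: B1 = {1, 2, 5}  B2 = {1, 5, 7}  B3 = {1, 4, 5}  B4 = {1, 3, 5}  B5 = {1, 5, 6}
Tree: B1–B2, B2–B3, B3–B4, B4–B5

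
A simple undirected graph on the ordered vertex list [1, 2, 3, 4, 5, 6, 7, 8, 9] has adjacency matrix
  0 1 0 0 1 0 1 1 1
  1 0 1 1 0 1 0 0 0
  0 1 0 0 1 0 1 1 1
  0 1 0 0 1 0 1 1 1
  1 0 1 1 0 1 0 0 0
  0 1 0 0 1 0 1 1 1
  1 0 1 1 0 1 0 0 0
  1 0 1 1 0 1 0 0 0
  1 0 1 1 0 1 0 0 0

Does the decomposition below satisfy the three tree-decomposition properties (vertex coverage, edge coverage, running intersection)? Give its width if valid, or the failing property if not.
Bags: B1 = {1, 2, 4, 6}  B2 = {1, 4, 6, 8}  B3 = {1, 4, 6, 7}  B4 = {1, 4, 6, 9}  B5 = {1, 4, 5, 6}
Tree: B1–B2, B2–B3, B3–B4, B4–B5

A tree decomposition must satisfy three properties: every vertex lies in some bag; for every edge, both endpoints lie together in some bag; and for every vertex, the bags containing it form a connected subtree. Here vertex 3 appears in no bag, so the decomposition is invalid.

No — vertex 3 appears in no bag.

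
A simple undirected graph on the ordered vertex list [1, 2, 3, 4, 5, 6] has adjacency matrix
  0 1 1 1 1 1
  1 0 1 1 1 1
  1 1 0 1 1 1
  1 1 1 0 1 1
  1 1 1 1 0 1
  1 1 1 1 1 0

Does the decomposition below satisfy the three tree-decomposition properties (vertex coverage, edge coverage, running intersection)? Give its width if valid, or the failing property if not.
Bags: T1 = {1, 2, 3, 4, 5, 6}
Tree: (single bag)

Yes; width 5.

Every vertex of G appears in some bag (union = {1, 2, 3, 4, 5, 6}); every edge is covered by a bag; and for each vertex v the set of bags containing v is connected in the bag tree. The decomposition is therefore valid. The largest bag has 6 vertices, so the width is 5.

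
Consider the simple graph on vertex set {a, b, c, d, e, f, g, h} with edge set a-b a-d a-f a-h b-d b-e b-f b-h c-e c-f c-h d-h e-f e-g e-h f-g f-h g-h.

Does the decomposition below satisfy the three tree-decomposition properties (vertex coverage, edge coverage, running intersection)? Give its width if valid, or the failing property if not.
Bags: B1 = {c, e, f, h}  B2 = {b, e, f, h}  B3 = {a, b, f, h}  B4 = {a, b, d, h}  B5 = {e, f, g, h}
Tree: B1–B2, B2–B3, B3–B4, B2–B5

Vertex coverage: the bags together contain {a, b, c, d, e, f, g, h}, the full vertex set. Edge coverage: each edge of G has both endpoints in at least one bag. Running intersection: for every vertex, the bags containing it form a connected subtree. All three properties hold, so this is a valid tree decomposition of width max|bag| − 1 = 3, and hence tw(G) ≤ 3.

Yes; width 3.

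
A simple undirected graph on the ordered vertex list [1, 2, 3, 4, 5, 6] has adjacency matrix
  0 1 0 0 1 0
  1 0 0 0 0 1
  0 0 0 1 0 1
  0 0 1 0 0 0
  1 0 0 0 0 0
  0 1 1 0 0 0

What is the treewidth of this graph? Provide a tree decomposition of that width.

Treewidth 1.
One optimal decomposition is:
Bags: B1 = {1, 5}  B2 = {1, 2}  B3 = {2, 6}  B4 = {3, 6}  B5 = {3, 4}
Tree: B1–B2, B2–B3, B3–B4, B4–B5

Each bag holds 2 vertices, so the decomposition has width 1, which upper-bounds the treewidth. Since G has at least one edge (e.g. 5–1), it is not an edgeless graph, so tw(G) ≥ 1. Therefore the treewidth is 1.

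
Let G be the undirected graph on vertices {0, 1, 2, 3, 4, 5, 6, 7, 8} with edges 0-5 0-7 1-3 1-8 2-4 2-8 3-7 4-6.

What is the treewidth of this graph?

A width-1 tree decomposition is:
Bags: B1 = {0, 5}  B2 = {0, 7}  B3 = {3, 7}  B4 = {1, 3}  B5 = {1, 8}  B6 = {2, 8}  B7 = {2, 4}  B8 = {4, 6}
Tree: B1–B2, B2–B3, B3–B4, B4–B5, B5–B6, B6–B7, B7–B8
The largest bag has 2 vertices, giving width 1; this decomposition certifies tw(G) ≤ 1. G has an edge, so its treewidth is at least 1. Combining the bounds, tw(G) = 1.

1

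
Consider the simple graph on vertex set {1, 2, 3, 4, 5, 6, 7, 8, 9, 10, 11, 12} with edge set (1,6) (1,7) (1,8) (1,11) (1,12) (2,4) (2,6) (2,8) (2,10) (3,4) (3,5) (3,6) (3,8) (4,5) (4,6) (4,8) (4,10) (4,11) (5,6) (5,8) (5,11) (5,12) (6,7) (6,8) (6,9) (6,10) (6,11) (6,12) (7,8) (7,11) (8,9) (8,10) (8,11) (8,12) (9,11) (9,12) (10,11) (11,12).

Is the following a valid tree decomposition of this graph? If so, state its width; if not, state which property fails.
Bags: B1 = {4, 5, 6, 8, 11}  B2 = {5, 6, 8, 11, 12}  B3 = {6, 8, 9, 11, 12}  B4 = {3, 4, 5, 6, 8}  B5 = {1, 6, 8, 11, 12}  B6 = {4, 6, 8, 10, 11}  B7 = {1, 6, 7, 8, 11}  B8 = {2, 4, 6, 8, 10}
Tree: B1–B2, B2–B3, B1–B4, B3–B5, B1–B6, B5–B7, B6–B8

Vertex coverage: the bags together contain {1, 2, 3, 4, 5, 6, 7, 8, 9, 10, 11, 12}, the full vertex set. Edge coverage: each edge of G has both endpoints in at least one bag. Running intersection: for every vertex, the bags containing it form a connected subtree. All three properties hold, so this is a valid tree decomposition of width max|bag| − 1 = 4, and hence tw(G) ≤ 4.

Yes; width 4.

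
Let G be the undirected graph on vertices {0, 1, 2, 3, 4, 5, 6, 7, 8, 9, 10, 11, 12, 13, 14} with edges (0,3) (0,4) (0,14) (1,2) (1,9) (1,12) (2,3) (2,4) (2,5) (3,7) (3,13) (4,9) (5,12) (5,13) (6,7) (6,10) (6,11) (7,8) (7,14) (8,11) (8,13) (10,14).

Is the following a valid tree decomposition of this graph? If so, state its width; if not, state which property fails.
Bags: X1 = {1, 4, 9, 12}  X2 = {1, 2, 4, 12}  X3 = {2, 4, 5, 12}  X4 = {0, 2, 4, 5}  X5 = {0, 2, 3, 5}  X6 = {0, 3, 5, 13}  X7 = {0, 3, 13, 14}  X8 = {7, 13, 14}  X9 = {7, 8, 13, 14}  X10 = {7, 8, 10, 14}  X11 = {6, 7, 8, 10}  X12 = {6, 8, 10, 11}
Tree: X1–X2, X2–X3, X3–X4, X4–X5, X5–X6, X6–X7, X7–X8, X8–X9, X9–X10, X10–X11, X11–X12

No — edge (3,7) lies in no bag.

A tree decomposition must satisfy three properties: every vertex lies in some bag; for every edge, both endpoints lie together in some bag; and for every vertex, the bags containing it form a connected subtree. Here edge (3,7) lies in no bag, so the decomposition is invalid.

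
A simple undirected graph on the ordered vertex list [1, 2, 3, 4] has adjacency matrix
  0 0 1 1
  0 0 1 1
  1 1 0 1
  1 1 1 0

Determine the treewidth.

2

A width-2 tree decomposition is:
Bags: B1 = {1, 3, 4}  B2 = {2, 3, 4}
Tree: B1–B2
Every bag has size at most 3, so the width is 3 − 1 = 2 and tw(G) ≤ 2. For the lower bound, the 3 vertices {1, 3, 4} are pairwise adjacent, and any tree decomposition puts a clique entirely inside one bag — forcing width ≥ 2. Therefore the treewidth is 2.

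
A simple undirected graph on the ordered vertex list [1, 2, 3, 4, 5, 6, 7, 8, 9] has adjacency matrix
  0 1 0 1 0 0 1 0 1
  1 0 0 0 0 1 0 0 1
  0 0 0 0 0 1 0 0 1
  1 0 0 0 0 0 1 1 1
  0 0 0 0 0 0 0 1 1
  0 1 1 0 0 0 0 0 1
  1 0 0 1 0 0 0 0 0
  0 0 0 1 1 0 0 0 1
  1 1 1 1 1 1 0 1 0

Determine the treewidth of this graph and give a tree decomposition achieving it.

Every bag has size at most 3, so the width is 3 − 1 = 2 and tw(G) ≤ 2. Conversely, {1, 2, 9} is a clique of size 3, and the vertices of any clique must share a bag in every tree decomposition; so some bag has ≥ 3 vertices and tw(G) ≥ 2. The upper and lower bounds meet at 2, so that is the treewidth.

Treewidth 2.
One such decomposition:
Bags: B1 = {1, 2, 9}  B2 = {1, 4, 9}  B3 = {4, 8, 9}  B4 = {5, 8, 9}  B5 = {2, 6, 9}  B6 = {3, 6, 9}  B7 = {1, 4, 7}
Tree: B1–B2, B2–B3, B3–B4, B1–B5, B5–B6, B2–B7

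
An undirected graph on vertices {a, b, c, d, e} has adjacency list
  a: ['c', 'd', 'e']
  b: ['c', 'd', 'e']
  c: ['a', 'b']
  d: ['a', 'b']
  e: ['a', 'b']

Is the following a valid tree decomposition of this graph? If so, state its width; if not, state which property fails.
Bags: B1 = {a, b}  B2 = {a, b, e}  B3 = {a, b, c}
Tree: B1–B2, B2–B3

No — vertex d appears in no bag.

A tree decomposition must satisfy three properties: every vertex lies in some bag; for every edge, both endpoints lie together in some bag; and for every vertex, the bags containing it form a connected subtree. Here vertex d appears in no bag, so the decomposition is invalid.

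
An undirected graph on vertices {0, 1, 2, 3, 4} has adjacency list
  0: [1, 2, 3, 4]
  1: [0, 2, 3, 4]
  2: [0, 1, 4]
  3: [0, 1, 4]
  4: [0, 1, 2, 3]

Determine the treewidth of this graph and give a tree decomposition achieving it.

The largest bag has 4 vertices, giving width 3; this decomposition certifies tw(G) ≤ 3. Conversely, {0, 1, 2, 4} is a clique of size 4, and the vertices of any clique must share a bag in every tree decomposition; so some bag has ≥ 4 vertices and tw(G) ≥ 3. Hence tw(G) = 3 exactly.

Treewidth 3.
One such decomposition:
Bags: B1 = {0, 1, 2, 4}  B2 = {0, 1, 3, 4}
Tree: B1–B2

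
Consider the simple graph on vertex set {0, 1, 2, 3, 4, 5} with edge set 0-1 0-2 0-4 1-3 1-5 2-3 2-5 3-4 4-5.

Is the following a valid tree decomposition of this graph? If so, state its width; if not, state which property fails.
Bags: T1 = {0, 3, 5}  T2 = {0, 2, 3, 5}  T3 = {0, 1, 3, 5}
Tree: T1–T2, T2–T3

No — vertex 4 appears in no bag.

A tree decomposition must satisfy three properties: every vertex lies in some bag; for every edge, both endpoints lie together in some bag; and for every vertex, the bags containing it form a connected subtree. Here vertex 4 appears in no bag, so the decomposition is invalid.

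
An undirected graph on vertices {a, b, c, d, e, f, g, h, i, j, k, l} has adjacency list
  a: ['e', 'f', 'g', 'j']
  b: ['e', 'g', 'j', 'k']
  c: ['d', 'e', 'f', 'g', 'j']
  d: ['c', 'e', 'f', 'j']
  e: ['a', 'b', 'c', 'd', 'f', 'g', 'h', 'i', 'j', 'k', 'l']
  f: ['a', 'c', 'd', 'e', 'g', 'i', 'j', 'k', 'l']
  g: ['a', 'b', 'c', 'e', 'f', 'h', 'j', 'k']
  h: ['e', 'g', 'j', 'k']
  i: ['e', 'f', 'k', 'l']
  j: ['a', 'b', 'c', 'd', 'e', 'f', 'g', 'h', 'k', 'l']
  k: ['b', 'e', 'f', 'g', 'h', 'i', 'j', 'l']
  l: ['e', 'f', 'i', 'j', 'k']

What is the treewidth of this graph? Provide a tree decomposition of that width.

Each bag holds 5 vertices, so the decomposition has width 4, which upper-bounds the treewidth. Conversely, {e, g, h, j, k} is a clique of size 5, and the vertices of any clique must share a bag in every tree decomposition; so some bag has ≥ 5 vertices and tw(G) ≥ 4. Therefore the treewidth is 4.

Treewidth 4.
Bags: B1 = {c, e, f, g, j}  B2 = {e, f, g, j, k}  B3 = {e, f, j, k, l}  B4 = {e, g, h, j, k}  B5 = {a, e, f, g, j}  B6 = {b, e, g, j, k}  B7 = {c, d, e, f, j}  B8 = {e, f, i, k, l}
Tree: B1–B2, B2–B3, B2–B4, B1–B5, B4–B6, B1–B7, B3–B8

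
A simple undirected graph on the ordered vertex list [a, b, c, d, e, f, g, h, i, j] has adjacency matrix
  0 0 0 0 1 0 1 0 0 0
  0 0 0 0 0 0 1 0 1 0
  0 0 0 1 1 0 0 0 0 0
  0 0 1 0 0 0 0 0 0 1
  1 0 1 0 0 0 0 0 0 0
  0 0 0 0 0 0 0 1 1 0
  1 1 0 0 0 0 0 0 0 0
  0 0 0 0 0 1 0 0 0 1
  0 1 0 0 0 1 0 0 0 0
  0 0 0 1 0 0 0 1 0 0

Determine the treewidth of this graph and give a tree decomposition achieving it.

Each bag holds 3 vertices, so the decomposition has width 2, which upper-bounds the treewidth. The edges e–a–g–b–i–f–h–j–d–c–e form a cycle, so G is not a tree and its treewidth is at least 2. Therefore the treewidth is 2.

Treewidth 2.
One such decomposition:
Bags: B1 = {a, e, g}  B2 = {b, e, g}  B3 = {b, e, i}  B4 = {e, f, i}  B5 = {e, f, h}  B6 = {e, h, j}  B7 = {d, e, j}  B8 = {c, d, e}
Tree: B1–B2, B2–B3, B3–B4, B4–B5, B5–B6, B6–B7, B7–B8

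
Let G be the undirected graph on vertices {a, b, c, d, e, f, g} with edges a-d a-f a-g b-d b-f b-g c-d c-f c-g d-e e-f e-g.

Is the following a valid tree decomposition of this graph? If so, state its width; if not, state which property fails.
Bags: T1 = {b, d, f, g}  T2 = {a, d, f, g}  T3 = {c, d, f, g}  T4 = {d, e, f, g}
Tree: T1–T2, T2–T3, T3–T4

Vertex coverage: the bags together contain {a, b, c, d, e, f, g}, the full vertex set. Edge coverage: each edge of G has both endpoints in at least one bag. Running intersection: for every vertex, the bags containing it form a connected subtree. All three properties hold, so this is a valid tree decomposition of width max|bag| − 1 = 3, and hence tw(G) ≤ 3.

Yes; width 3.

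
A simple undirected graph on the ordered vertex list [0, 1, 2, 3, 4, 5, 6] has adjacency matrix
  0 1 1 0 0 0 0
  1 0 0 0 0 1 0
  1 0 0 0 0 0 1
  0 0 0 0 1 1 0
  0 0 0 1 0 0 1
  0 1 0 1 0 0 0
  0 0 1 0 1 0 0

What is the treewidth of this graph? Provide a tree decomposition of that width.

Treewidth 2.
One such decomposition:
Bags: B1 = {0, 1, 5}  B2 = {0, 3, 5}  B3 = {0, 3, 4}  B4 = {0, 4, 6}  B5 = {0, 2, 6}
Tree: B1–B2, B2–B3, B3–B4, B4–B5

The largest bag has 3 vertices, giving width 2; this decomposition certifies tw(G) ≤ 2. Since 0–1–5–3–4–6–2–0 is a cycle in G, G is not acyclic. Forests are exactly the graphs of treewidth ≤ 1, so tw(G) ≥ 2. Combining the bounds, tw(G) = 2.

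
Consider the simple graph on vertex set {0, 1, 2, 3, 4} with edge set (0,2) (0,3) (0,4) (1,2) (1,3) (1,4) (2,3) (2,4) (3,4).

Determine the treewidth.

3

A width-3 tree decomposition is:
Bags: B1 = {1, 2, 3, 4}  B2 = {0, 2, 3, 4}
Tree: B1–B2
Every bag has size at most 4, so the width is 4 − 1 = 3 and tw(G) ≤ 3. Conversely, {0, 2, 3, 4} is a clique of size 4, and the vertices of any clique must share a bag in every tree decomposition; so some bag has ≥ 4 vertices and tw(G) ≥ 3. The upper and lower bounds meet at 3, so that is the treewidth.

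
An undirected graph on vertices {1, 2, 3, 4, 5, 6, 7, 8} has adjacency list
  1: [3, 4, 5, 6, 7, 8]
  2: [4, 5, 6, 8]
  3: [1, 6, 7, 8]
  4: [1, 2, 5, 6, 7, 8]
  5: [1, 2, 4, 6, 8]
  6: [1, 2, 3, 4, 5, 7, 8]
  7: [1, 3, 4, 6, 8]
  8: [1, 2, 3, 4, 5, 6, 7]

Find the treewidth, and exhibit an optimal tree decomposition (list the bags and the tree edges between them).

Treewidth 4.
Bags: B1 = {1, 4, 6, 7, 8}  B2 = {1, 4, 5, 6, 8}  B3 = {1, 3, 6, 7, 8}  B4 = {2, 4, 5, 6, 8}
Tree: B1–B2, B1–B3, B2–B4

Every bag has size at most 5, so the width is 5 − 1 = 4 and tw(G) ≤ 4. For the lower bound, the 5 vertices {1, 3, 6, 7, 8} are pairwise adjacent, and any tree decomposition puts a clique entirely inside one bag — forcing width ≥ 4. Therefore the treewidth is 4.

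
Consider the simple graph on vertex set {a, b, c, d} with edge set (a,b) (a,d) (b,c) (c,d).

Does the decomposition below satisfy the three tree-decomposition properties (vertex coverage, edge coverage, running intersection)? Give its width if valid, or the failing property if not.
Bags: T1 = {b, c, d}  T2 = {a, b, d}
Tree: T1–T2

Yes; width 2.

Vertex coverage: the bags together contain {a, b, c, d}, the full vertex set. Edge coverage: each edge of G has both endpoints in at least one bag. Running intersection: for every vertex, the bags containing it form a connected subtree. All three properties hold, so this is a valid tree decomposition of width max|bag| − 1 = 2, and hence tw(G) ≤ 2.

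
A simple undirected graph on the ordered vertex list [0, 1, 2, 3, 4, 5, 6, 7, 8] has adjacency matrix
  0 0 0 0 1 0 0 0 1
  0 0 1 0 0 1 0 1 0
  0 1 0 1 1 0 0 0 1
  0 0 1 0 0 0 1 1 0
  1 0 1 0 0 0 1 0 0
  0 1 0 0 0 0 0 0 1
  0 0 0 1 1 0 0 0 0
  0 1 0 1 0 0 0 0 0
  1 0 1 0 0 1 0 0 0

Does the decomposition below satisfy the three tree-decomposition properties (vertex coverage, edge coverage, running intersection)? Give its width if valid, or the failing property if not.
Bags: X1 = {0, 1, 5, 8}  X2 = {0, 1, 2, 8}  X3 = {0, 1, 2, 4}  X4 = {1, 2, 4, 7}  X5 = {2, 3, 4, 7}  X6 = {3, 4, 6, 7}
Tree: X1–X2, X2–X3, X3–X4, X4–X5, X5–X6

Yes; width 3.

Vertex coverage: the bags together contain {0, 1, 2, 3, 4, 5, 6, 7, 8}, the full vertex set. Edge coverage: each edge of G has both endpoints in at least one bag. Running intersection: for every vertex, the bags containing it form a connected subtree. All three properties hold, so this is a valid tree decomposition of width max|bag| − 1 = 3, and hence tw(G) ≤ 3.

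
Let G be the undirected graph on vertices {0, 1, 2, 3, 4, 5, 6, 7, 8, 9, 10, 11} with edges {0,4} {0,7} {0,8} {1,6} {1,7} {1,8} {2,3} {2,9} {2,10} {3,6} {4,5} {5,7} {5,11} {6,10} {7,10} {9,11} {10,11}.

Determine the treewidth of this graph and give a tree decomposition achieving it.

The largest bag has 4 vertices, giving width 3; this decomposition certifies tw(G) ≤ 3. For the lower bound: the 4 vertex sets {2,3,9}, {11}, {10}, {1,5,6,7} are disjoint, each induces a connected subgraph, and every pair is joined by at least one edge of G. Contracting each set to a single vertex therefore yields K_{4} as a minor, and since treewidth is minor-monotone, tw(G) ≥ tw(K_{4}) = 3. Combining the bounds, tw(G) = 3.

Treewidth 3.
Bags: B1 = {2, 3, 9, 11}  B2 = {2, 3, 10, 11}  B3 = {3, 6, 10, 11}  B4 = {5, 6, 10, 11}  B5 = {5, 6, 7, 10}  B6 = {1, 5, 6, 7}  B7 = {1, 4, 5, 7}  B8 = {0, 1, 4, 7}  B9 = {0, 1, 4, 8}
Tree: B1–B2, B2–B3, B3–B4, B4–B5, B5–B6, B6–B7, B7–B8, B8–B9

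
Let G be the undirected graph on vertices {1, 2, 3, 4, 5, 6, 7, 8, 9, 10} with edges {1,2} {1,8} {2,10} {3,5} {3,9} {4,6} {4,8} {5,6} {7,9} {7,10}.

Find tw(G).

2

A width-2 tree decomposition is:
Bags: B1 = {1, 2, 8}  B2 = {2, 4, 8}  B3 = {2, 4, 6}  B4 = {2, 5, 6}  B5 = {2, 3, 5}  B6 = {2, 3, 9}  B7 = {2, 7, 9}  B8 = {2, 7, 10}
Tree: B1–B2, B2–B3, B3–B4, B4–B5, B5–B6, B6–B7, B7–B8
Each bag holds 3 vertices, so the decomposition has width 2, which upper-bounds the treewidth. Since 2–1–8–4–6–5–3–9–7–10–2 is a cycle in G, G is not acyclic. Forests are exactly the graphs of treewidth ≤ 1, so tw(G) ≥ 2. Hence tw(G) = 2 exactly.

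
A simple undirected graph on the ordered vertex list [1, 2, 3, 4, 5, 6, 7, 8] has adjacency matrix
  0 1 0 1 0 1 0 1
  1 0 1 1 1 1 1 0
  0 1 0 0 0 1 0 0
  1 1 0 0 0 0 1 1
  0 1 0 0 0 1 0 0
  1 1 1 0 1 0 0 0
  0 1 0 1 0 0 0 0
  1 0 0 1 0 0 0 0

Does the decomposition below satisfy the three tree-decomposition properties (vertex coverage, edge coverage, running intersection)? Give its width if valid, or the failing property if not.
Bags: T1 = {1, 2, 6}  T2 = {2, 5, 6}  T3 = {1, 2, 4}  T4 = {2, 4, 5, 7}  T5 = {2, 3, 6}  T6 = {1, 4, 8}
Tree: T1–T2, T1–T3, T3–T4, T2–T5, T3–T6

No — bags containing vertex 5 are not connected in the tree.

A tree decomposition must satisfy three properties: every vertex lies in some bag; for every edge, both endpoints lie together in some bag; and for every vertex, the bags containing it form a connected subtree. Here bags containing vertex 5 are not connected in the tree, so the decomposition is invalid.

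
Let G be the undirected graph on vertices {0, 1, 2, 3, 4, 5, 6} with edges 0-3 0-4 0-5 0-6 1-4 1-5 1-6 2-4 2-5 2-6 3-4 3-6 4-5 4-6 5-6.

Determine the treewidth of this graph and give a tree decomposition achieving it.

Treewidth 3.
One optimal decomposition is:
Bags: B1 = {2, 4, 5, 6}  B2 = {0, 4, 5, 6}  B3 = {1, 4, 5, 6}  B4 = {0, 3, 4, 6}
Tree: B1–B2, B2–B3, B2–B4

Each bag holds 4 vertices, so the decomposition has width 3, which upper-bounds the treewidth. For the lower bound, the 4 vertices {0, 3, 4, 6} are pairwise adjacent, and any tree decomposition puts a clique entirely inside one bag — forcing width ≥ 3. Hence tw(G) = 3 exactly.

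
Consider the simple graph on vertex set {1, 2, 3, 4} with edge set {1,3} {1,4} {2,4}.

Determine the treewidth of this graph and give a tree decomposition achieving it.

Treewidth 1.
One such decomposition:
Bags: B1 = {2, 4}  B2 = {1, 4}  B3 = {1, 3}
Tree: B1–B2, B2–B3

The largest bag has 2 vertices, giving width 1; this decomposition certifies tw(G) ≤ 1. Since G has at least one edge (e.g. 2–4), it is not an edgeless graph, so tw(G) ≥ 1. Combining the bounds, tw(G) = 1.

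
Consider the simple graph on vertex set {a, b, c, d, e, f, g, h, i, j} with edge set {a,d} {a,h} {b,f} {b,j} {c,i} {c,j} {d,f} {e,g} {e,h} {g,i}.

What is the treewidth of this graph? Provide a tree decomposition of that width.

Treewidth 2.
Bags: B1 = {b, d, f}  B2 = {a, b, d}  B3 = {a, b, h}  B4 = {b, e, h}  B5 = {b, e, g}  B6 = {b, g, i}  B7 = {b, c, i}  B8 = {b, c, j}
Tree: B1–B2, B2–B3, B3–B4, B4–B5, B5–B6, B6–B7, B7–B8

Each bag holds 3 vertices, so the decomposition has width 2, which upper-bounds the treewidth. For the lower bound, G contains the cycle b–f–d–a–h–e–g–i–c–j–b, so G is not a forest; only forests have treewidth ≤ 1, hence tw(G) ≥ 2. The upper and lower bounds meet at 2, so that is the treewidth.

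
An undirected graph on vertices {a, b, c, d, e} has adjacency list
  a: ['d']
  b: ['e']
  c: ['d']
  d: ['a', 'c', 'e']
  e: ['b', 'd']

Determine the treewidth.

1

A width-1 tree decomposition is:
Bags: B1 = {c, d}  B2 = {d, e}  B3 = {a, d}  B4 = {b, e}
Tree: B1–B2, B2–B3, B2–B4
Each bag holds 2 vertices, so the decomposition has width 1, which upper-bounds the treewidth. G has an edge, so its treewidth is at least 1. Therefore the treewidth is 1.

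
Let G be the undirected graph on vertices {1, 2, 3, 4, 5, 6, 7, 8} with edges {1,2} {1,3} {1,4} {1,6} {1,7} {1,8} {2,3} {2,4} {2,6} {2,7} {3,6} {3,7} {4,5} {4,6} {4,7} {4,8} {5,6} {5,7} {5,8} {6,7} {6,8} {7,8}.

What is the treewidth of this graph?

A width-4 tree decomposition is:
Bags: B1 = {1, 4, 6, 7, 8}  B2 = {1, 2, 4, 6, 7}  B3 = {4, 5, 6, 7, 8}  B4 = {1, 2, 3, 6, 7}
Tree: B1–B2, B1–B3, B2–B4
The largest bag has 5 vertices, giving width 4; this decomposition certifies tw(G) ≤ 4. On the other hand G contains the 5-clique {1, 4, 6, 7, 8}. A clique must lie in a single bag of any decomposition, so no decomposition can have width below 4. The upper and lower bounds meet at 4, so that is the treewidth.

4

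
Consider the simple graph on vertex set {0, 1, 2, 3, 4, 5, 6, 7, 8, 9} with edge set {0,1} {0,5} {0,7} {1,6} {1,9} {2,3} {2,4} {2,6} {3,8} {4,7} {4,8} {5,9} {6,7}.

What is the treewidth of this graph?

2

A width-2 tree decomposition is:
Bags: B1 = {0, 5, 9}  B2 = {0, 1, 9}  B3 = {0, 1, 7}  B4 = {1, 6, 7}  B5 = {4, 6, 7}  B6 = {2, 4, 6}  B7 = {2, 4, 8}  B8 = {2, 3, 8}
Tree: B1–B2, B2–B3, B3–B4, B4–B5, B5–B6, B6–B7, B7–B8
Every bag has size at most 3, so the width is 3 − 1 = 2 and tw(G) ≤ 2. For the lower bound, G contains the cycle 5–9–1–0–5, so G is not a forest; only forests have treewidth ≤ 1, hence tw(G) ≥ 2. The upper and lower bounds meet at 2, so that is the treewidth.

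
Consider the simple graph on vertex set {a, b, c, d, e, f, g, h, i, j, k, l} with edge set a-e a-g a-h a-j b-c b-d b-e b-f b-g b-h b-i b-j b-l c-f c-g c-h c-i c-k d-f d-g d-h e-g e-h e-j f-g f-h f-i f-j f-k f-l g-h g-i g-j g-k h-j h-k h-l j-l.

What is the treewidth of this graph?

4

A width-4 tree decomposition is:
Bags: B1 = {c, f, g, h, k}  B2 = {b, c, f, g, h}  B3 = {b, f, g, h, j}  B4 = {b, e, g, h, j}  B5 = {b, f, h, j, l}  B6 = {a, e, g, h, j}  B7 = {b, c, f, g, i}  B8 = {b, d, f, g, h}
Tree: B1–B2, B2–B3, B3–B4, B3–B5, B4–B6, B2–B7, B3–B8
Each bag holds 5 vertices, so the decomposition has width 4, which upper-bounds the treewidth. Conversely, {a, e, g, h, j} is a clique of size 5, and the vertices of any clique must share a bag in every tree decomposition; so some bag has ≥ 5 vertices and tw(G) ≥ 4. The upper and lower bounds meet at 4, so that is the treewidth.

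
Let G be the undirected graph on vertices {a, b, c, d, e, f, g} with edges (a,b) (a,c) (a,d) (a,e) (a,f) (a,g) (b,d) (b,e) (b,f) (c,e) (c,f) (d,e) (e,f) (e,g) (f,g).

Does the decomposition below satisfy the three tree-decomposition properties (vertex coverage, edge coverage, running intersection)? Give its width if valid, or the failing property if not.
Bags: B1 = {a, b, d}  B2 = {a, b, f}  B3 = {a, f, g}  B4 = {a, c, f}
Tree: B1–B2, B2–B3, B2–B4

No — vertex e appears in no bag.

A tree decomposition must satisfy three properties: every vertex lies in some bag; for every edge, both endpoints lie together in some bag; and for every vertex, the bags containing it form a connected subtree. Here vertex e appears in no bag, so the decomposition is invalid.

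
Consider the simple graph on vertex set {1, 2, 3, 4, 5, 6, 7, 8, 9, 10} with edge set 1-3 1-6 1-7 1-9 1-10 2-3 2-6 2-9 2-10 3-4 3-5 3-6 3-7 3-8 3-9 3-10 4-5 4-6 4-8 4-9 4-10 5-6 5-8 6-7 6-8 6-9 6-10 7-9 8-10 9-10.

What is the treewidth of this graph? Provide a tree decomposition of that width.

Treewidth 4.
One optimal decomposition is:
Bags: B1 = {1, 3, 6, 9, 10}  B2 = {3, 4, 6, 9, 10}  B3 = {2, 3, 6, 9, 10}  B4 = {3, 4, 6, 8, 10}  B5 = {1, 3, 6, 7, 9}  B6 = {3, 4, 5, 6, 8}
Tree: B1–B2, B1–B3, B2–B4, B1–B5, B4–B6

The largest bag has 5 vertices, giving width 4; this decomposition certifies tw(G) ≤ 4. On the other hand G contains the 5-clique {3, 4, 6, 8, 10}. A clique must lie in a single bag of any decomposition, so no decomposition can have width below 4. The upper and lower bounds meet at 4, so that is the treewidth.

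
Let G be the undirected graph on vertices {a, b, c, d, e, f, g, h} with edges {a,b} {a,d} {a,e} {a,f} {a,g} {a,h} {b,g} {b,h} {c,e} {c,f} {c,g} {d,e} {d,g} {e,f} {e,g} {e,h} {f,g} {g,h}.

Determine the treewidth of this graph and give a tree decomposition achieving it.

Treewidth 3.
One such decomposition:
Bags: B1 = {a, b, g, h}  B2 = {a, e, g, h}  B3 = {a, d, e, g}  B4 = {a, e, f, g}  B5 = {c, e, f, g}
Tree: B1–B2, B2–B3, B3–B4, B4–B5

Each bag holds 4 vertices, so the decomposition has width 3, which upper-bounds the treewidth. On the other hand G contains the 4-clique {c, e, f, g}. A clique must lie in a single bag of any decomposition, so no decomposition can have width below 3. Combining the bounds, tw(G) = 3.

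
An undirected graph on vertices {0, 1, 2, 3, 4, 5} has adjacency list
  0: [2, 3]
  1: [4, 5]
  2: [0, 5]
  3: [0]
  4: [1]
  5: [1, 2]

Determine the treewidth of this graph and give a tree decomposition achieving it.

The largest bag has 2 vertices, giving width 1; this decomposition certifies tw(G) ≤ 1. Since G has at least one edge (e.g. 4–1), it is not an edgeless graph, so tw(G) ≥ 1. The upper and lower bounds meet at 1, so that is the treewidth.

Treewidth 1.
One optimal decomposition is:
Bags: B1 = {1, 4}  B2 = {1, 5}  B3 = {2, 5}  B4 = {0, 2}  B5 = {0, 3}
Tree: B1–B2, B2–B3, B3–B4, B4–B5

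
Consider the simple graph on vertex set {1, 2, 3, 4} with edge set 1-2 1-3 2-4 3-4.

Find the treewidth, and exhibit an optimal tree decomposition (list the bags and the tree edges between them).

Each bag holds 3 vertices, so the decomposition has width 2, which upper-bounds the treewidth. The edges 4–2–1–3–4 form a cycle, so G is not a tree and its treewidth is at least 2. Combining the bounds, tw(G) = 2.

Treewidth 2.
Bags: B1 = {1, 2, 4}  B2 = {1, 3, 4}
Tree: B1–B2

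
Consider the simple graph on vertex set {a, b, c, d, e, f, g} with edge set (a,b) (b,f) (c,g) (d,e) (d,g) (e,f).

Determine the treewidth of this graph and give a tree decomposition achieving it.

Each bag holds 2 vertices, so the decomposition has width 1, which upper-bounds the treewidth. Any graph with an edge has treewidth ≥ 1, and G has the edge c–g. The upper and lower bounds meet at 1, so that is the treewidth.

Treewidth 1.
One such decomposition:
Bags: B1 = {c, g}  B2 = {d, g}  B3 = {d, e}  B4 = {e, f}  B5 = {b, f}  B6 = {a, b}
Tree: B1–B2, B2–B3, B3–B4, B4–B5, B5–B6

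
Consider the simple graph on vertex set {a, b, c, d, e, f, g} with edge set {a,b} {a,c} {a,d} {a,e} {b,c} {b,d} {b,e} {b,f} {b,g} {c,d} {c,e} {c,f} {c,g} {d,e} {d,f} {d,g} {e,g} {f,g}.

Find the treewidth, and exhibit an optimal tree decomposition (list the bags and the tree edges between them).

Treewidth 4.
One optimal decomposition is:
Bags: B1 = {b, c, d, e, g}  B2 = {a, b, c, d, e}  B3 = {b, c, d, f, g}
Tree: B1–B2, B1–B3

Each bag holds 5 vertices, so the decomposition has width 4, which upper-bounds the treewidth. For the lower bound, the 5 vertices {b, c, d, e, g} are pairwise adjacent, and any tree decomposition puts a clique entirely inside one bag — forcing width ≥ 4. The upper and lower bounds meet at 4, so that is the treewidth.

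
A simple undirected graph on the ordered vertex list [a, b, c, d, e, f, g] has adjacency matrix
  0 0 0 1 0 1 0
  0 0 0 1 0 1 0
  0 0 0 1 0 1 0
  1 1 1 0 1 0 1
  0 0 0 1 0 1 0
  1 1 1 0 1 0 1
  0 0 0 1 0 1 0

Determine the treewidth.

2

A width-2 tree decomposition is:
Bags: B1 = {c, d, f}  B2 = {d, f, g}  B3 = {a, d, f}  B4 = {b, d, f}  B5 = {d, e, f}
Tree: B1–B2, B2–B3, B3–B4, B4–B5
Every bag has size at most 3, so the width is 3 − 1 = 2 and tw(G) ≤ 2. The edges d–c–f–g–d form a cycle, so G is not a tree and its treewidth is at least 2. Hence tw(G) = 2 exactly.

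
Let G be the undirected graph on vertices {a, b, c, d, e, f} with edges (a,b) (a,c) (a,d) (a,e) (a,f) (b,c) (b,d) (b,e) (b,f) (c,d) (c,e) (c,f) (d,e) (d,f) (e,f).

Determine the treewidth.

A width-5 tree decomposition is:
Bags: B1 = {a, b, c, d, e, f}
Tree: (single bag)
A single bag containing all 6 vertices is trivially a valid decomposition of width 5. Conversely, {a, b, c, d, e, f} is a clique of size 6, and the vertices of any clique must share a bag in every tree decomposition; so some bag has ≥ 6 vertices and tw(G) ≥ 5. Therefore the treewidth is 5.

5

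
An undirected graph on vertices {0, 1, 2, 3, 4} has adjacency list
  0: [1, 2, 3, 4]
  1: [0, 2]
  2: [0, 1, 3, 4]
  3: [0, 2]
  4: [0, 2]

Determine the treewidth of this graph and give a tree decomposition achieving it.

Treewidth 2.
Bags: B1 = {0, 2, 4}  B2 = {0, 1, 2}  B3 = {0, 2, 3}
Tree: B1–B2, B1–B3

The largest bag has 3 vertices, giving width 2; this decomposition certifies tw(G) ≤ 2. For the lower bound, the 3 vertices {0, 1, 2} are pairwise adjacent, and any tree decomposition puts a clique entirely inside one bag — forcing width ≥ 2. The upper and lower bounds meet at 2, so that is the treewidth.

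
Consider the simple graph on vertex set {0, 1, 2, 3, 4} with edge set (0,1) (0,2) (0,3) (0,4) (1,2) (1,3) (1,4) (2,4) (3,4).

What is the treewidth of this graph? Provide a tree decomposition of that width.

Every bag has size at most 4, so the width is 4 − 1 = 3 and tw(G) ≤ 3. On the other hand G contains the 4-clique {0, 1, 2, 4}. A clique must lie in a single bag of any decomposition, so no decomposition can have width below 3. Hence tw(G) = 3 exactly.

Treewidth 3.
One such decomposition:
Bags: B1 = {0, 1, 2, 4}  B2 = {0, 1, 3, 4}
Tree: B1–B2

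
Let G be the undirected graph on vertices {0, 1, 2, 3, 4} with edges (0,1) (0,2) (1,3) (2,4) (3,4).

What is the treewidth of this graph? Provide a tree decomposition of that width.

Treewidth 2.
One optimal decomposition is:
Bags: B1 = {0, 2, 4}  B2 = {0, 1, 4}  B3 = {1, 3, 4}
Tree: B1–B2, B2–B3

Each bag holds 3 vertices, so the decomposition has width 2, which upper-bounds the treewidth. For the lower bound, G contains the cycle 4–2–0–1–3–4, so G is not a forest; only forests have treewidth ≤ 1, hence tw(G) ≥ 2. Therefore the treewidth is 2.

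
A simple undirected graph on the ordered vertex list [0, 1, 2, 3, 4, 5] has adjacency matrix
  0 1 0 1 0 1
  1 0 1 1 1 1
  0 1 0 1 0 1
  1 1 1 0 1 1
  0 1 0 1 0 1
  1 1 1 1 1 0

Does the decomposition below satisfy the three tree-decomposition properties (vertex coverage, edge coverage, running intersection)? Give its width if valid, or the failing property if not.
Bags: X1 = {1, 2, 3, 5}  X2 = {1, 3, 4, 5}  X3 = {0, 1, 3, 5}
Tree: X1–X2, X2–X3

Yes; width 3.

Vertex coverage: the bags together contain {0, 1, 2, 3, 4, 5}, the full vertex set. Edge coverage: each edge of G has both endpoints in at least one bag. Running intersection: for every vertex, the bags containing it form a connected subtree. All three properties hold, so this is a valid tree decomposition of width max|bag| − 1 = 3, and hence tw(G) ≤ 3.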